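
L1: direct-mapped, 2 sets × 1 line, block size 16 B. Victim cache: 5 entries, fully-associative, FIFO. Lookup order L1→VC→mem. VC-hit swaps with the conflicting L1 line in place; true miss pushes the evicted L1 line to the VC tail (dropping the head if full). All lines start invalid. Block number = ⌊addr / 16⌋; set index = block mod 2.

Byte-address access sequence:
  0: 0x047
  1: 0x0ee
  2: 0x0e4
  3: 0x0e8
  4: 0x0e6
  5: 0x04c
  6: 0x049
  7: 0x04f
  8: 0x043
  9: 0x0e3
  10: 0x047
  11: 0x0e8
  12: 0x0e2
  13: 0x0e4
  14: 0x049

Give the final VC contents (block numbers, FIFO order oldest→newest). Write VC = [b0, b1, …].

#0 0x47→b4/s0 MISS; vc=[]
#1 0xee→b14/s0 MISS; vc=[4]
#2 0xe4→b14/s0 L1-HIT; vc=[4]
#3 0xe8→b14/s0 L1-HIT; vc=[4]
#4 0xe6→b14/s0 L1-HIT; vc=[4]
#5 0x4c→b4/s0 VC-HIT; vc=[14]
#6 0x49→b4/s0 L1-HIT; vc=[14]
#7 0x4f→b4/s0 L1-HIT; vc=[14]
#8 0x43→b4/s0 L1-HIT; vc=[14]
#9 0xe3→b14/s0 VC-HIT; vc=[4]
#10 0x47→b4/s0 VC-HIT; vc=[14]
#11 0xe8→b14/s0 VC-HIT; vc=[4]
#12 0xe2→b14/s0 L1-HIT; vc=[4]
#13 0xe4→b14/s0 L1-HIT; vc=[4]
#14 0x49→b4/s0 VC-HIT; vc=[14]

VC = [14]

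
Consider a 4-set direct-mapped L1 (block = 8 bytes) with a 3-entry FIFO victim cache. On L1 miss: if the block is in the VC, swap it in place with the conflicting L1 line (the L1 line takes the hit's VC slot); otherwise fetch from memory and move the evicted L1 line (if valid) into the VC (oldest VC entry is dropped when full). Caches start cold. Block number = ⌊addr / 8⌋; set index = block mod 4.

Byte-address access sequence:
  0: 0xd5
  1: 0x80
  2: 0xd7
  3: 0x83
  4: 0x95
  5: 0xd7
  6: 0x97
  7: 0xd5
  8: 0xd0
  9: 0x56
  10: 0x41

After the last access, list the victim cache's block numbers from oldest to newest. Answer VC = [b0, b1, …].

VC = [18, 26, 16]

#0 0xd5→b26/s2 MISS; vc=[]
#1 0x80→b16/s0 MISS; vc=[]
#2 0xd7→b26/s2 L1-HIT; vc=[]
#3 0x83→b16/s0 L1-HIT; vc=[]
#4 0x95→b18/s2 MISS; vc=[26]
#5 0xd7→b26/s2 VC-HIT; vc=[18]
#6 0x97→b18/s2 VC-HIT; vc=[26]
#7 0xd5→b26/s2 VC-HIT; vc=[18]
#8 0xd0→b26/s2 L1-HIT; vc=[18]
#9 0x56→b10/s2 MISS; vc=[18,26]
#10 0x41→b8/s0 MISS; vc=[18,26,16]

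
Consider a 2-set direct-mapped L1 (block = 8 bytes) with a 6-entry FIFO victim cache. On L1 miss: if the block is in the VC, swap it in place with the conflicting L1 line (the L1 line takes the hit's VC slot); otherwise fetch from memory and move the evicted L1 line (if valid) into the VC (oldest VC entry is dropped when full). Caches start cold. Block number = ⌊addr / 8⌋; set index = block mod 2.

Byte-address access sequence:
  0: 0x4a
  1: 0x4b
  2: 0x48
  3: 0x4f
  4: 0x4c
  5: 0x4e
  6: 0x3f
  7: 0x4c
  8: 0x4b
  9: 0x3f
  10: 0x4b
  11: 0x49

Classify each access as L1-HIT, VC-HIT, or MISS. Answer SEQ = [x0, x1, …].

SEQ = [MISS, L1-HIT, L1-HIT, L1-HIT, L1-HIT, L1-HIT, MISS, VC-HIT, L1-HIT, VC-HIT, VC-HIT, L1-HIT]

0: 0x4a (blk 9, set 1) → MISS  vc=[]
1: 0x4b (blk 9, set 1) → L1-HIT  vc=[]
2: 0x48 (blk 9, set 1) → L1-HIT  vc=[]
3: 0x4f (blk 9, set 1) → L1-HIT  vc=[]
4: 0x4c (blk 9, set 1) → L1-HIT  vc=[]
5: 0x4e (blk 9, set 1) → L1-HIT  vc=[]
6: 0x3f (blk 7, set 1) → MISS  vc=[9]
7: 0x4c (blk 9, set 1) → VC-HIT  vc=[7]
8: 0x4b (blk 9, set 1) → L1-HIT  vc=[7]
9: 0x3f (blk 7, set 1) → VC-HIT  vc=[9]
10: 0x4b (blk 9, set 1) → VC-HIT  vc=[7]
11: 0x49 (blk 9, set 1) → L1-HIT  vc=[7]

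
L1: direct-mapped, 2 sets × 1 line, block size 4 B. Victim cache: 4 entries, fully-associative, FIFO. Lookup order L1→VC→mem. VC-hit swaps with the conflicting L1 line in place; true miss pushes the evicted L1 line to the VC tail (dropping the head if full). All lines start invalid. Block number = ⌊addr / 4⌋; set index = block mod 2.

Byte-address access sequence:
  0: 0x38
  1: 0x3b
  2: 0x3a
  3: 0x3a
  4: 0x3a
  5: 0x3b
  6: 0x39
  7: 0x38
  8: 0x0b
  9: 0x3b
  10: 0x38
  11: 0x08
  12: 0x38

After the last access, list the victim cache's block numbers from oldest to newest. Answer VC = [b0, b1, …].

VC = [2]

0: 0x38 (blk 14, set 0) → MISS  vc=[]
1: 0x3b (blk 14, set 0) → L1-HIT  vc=[]
2: 0x3a (blk 14, set 0) → L1-HIT  vc=[]
3: 0x3a (blk 14, set 0) → L1-HIT  vc=[]
4: 0x3a (blk 14, set 0) → L1-HIT  vc=[]
5: 0x3b (blk 14, set 0) → L1-HIT  vc=[]
6: 0x39 (blk 14, set 0) → L1-HIT  vc=[]
7: 0x38 (blk 14, set 0) → L1-HIT  vc=[]
8: 0xb (blk 2, set 0) → MISS  vc=[14]
9: 0x3b (blk 14, set 0) → VC-HIT  vc=[2]
10: 0x38 (blk 14, set 0) → L1-HIT  vc=[2]
11: 0x8 (blk 2, set 0) → VC-HIT  vc=[14]
12: 0x38 (blk 14, set 0) → VC-HIT  vc=[2]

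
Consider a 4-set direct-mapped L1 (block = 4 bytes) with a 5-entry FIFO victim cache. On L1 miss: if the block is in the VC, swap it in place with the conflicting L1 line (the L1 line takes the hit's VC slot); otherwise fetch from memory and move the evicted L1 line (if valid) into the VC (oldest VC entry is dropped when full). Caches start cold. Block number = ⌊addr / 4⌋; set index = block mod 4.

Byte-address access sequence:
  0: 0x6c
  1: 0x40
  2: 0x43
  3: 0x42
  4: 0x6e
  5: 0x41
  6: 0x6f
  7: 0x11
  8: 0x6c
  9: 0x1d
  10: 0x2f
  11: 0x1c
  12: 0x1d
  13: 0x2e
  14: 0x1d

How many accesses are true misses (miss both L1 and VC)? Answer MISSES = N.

MISSES = 5

  [0] addr=0x6c blk=27 s=3: MISS | VC []
  [1] addr=0x40 blk=16 s=0: MISS | VC []
  [2] addr=0x43 blk=16 s=0: L1-HIT | VC []
  [3] addr=0x42 blk=16 s=0: L1-HIT | VC []
  [4] addr=0x6e blk=27 s=3: L1-HIT | VC []
  [5] addr=0x41 blk=16 s=0: L1-HIT | VC []
  [6] addr=0x6f blk=27 s=3: L1-HIT | VC []
  [7] addr=0x11 blk=4 s=0: MISS | VC [16]
  [8] addr=0x6c blk=27 s=3: L1-HIT | VC [16]
  [9] addr=0x1d blk=7 s=3: MISS | VC [16, 27]
  [10] addr=0x2f blk=11 s=3: MISS | VC [16, 27, 7]
  [11] addr=0x1c blk=7 s=3: VC-HIT | VC [16, 27, 11]
  [12] addr=0x1d blk=7 s=3: L1-HIT | VC [16, 27, 11]
  [13] addr=0x2e blk=11 s=3: VC-HIT | VC [16, 27, 7]
  [14] addr=0x1d blk=7 s=3: VC-HIT | VC [16, 27, 11]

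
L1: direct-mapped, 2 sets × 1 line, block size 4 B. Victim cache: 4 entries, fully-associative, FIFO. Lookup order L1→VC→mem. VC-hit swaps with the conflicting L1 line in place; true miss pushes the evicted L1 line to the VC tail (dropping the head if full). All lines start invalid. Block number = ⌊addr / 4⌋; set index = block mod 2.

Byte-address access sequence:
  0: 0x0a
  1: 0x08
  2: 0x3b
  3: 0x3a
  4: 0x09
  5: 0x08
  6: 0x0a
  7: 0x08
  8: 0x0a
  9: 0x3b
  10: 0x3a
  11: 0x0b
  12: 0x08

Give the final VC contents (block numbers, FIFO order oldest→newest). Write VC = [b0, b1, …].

VC = [14]

#0 0xa→b2/s0 MISS; vc=[]
#1 0x8→b2/s0 L1-HIT; vc=[]
#2 0x3b→b14/s0 MISS; vc=[2]
#3 0x3a→b14/s0 L1-HIT; vc=[2]
#4 0x9→b2/s0 VC-HIT; vc=[14]
#5 0x8→b2/s0 L1-HIT; vc=[14]
#6 0xa→b2/s0 L1-HIT; vc=[14]
#7 0x8→b2/s0 L1-HIT; vc=[14]
#8 0xa→b2/s0 L1-HIT; vc=[14]
#9 0x3b→b14/s0 VC-HIT; vc=[2]
#10 0x3a→b14/s0 L1-HIT; vc=[2]
#11 0xb→b2/s0 VC-HIT; vc=[14]
#12 0x8→b2/s0 L1-HIT; vc=[14]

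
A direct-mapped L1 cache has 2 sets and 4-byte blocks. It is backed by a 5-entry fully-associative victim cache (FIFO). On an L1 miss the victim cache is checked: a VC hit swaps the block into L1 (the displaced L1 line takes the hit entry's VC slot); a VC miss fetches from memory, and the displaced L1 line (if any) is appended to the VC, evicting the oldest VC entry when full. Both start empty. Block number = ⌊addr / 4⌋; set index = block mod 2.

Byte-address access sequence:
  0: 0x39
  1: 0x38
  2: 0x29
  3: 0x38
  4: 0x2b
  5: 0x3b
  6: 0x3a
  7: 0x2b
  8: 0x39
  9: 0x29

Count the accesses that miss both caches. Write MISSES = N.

0: 0x39 (blk 14, set 0) → MISS  vc=[]
1: 0x38 (blk 14, set 0) → L1-HIT  vc=[]
2: 0x29 (blk 10, set 0) → MISS  vc=[14]
3: 0x38 (blk 14, set 0) → VC-HIT  vc=[10]
4: 0x2b (blk 10, set 0) → VC-HIT  vc=[14]
5: 0x3b (blk 14, set 0) → VC-HIT  vc=[10]
6: 0x3a (blk 14, set 0) → L1-HIT  vc=[10]
7: 0x2b (blk 10, set 0) → VC-HIT  vc=[14]
8: 0x39 (blk 14, set 0) → VC-HIT  vc=[10]
9: 0x29 (blk 10, set 0) → VC-HIT  vc=[14]

MISSES = 2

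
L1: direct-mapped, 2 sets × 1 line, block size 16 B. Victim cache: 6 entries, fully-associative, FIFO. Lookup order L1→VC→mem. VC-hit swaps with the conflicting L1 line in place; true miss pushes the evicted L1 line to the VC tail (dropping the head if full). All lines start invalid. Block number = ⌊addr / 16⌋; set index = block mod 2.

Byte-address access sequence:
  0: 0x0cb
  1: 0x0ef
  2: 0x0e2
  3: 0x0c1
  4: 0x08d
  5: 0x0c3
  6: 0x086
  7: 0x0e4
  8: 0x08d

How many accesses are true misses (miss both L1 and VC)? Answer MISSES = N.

#0 0xcb→b12/s0 MISS; vc=[]
#1 0xef→b14/s0 MISS; vc=[12]
#2 0xe2→b14/s0 L1-HIT; vc=[12]
#3 0xc1→b12/s0 VC-HIT; vc=[14]
#4 0x8d→b8/s0 MISS; vc=[14,12]
#5 0xc3→b12/s0 VC-HIT; vc=[14,8]
#6 0x86→b8/s0 VC-HIT; vc=[14,12]
#7 0xe4→b14/s0 VC-HIT; vc=[8,12]
#8 0x8d→b8/s0 VC-HIT; vc=[14,12]

MISSES = 3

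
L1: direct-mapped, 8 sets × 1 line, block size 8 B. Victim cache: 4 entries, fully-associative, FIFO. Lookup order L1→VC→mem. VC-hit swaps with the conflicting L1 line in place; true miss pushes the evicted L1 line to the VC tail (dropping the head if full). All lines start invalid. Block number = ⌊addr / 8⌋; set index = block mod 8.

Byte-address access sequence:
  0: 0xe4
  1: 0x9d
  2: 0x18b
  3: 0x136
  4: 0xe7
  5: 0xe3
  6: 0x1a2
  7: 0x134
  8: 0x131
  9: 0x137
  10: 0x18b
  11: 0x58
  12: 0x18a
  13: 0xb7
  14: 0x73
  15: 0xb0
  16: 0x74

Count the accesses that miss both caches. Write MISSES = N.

#0 0xe4→b28/s4 MISS; vc=[]
#1 0x9d→b19/s3 MISS; vc=[]
#2 0x18b→b49/s1 MISS; vc=[]
#3 0x136→b38/s6 MISS; vc=[]
#4 0xe7→b28/s4 L1-HIT; vc=[]
#5 0xe3→b28/s4 L1-HIT; vc=[]
#6 0x1a2→b52/s4 MISS; vc=[28]
#7 0x134→b38/s6 L1-HIT; vc=[28]
#8 0x131→b38/s6 L1-HIT; vc=[28]
#9 0x137→b38/s6 L1-HIT; vc=[28]
#10 0x18b→b49/s1 L1-HIT; vc=[28]
#11 0x58→b11/s3 MISS; vc=[28,19]
#12 0x18a→b49/s1 L1-HIT; vc=[28,19]
#13 0xb7→b22/s6 MISS; vc=[28,19,38]
#14 0x73→b14/s6 MISS; vc=[28,19,38,22]
#15 0xb0→b22/s6 VC-HIT; vc=[28,19,38,14]
#16 0x74→b14/s6 VC-HIT; vc=[28,19,38,22]

MISSES = 8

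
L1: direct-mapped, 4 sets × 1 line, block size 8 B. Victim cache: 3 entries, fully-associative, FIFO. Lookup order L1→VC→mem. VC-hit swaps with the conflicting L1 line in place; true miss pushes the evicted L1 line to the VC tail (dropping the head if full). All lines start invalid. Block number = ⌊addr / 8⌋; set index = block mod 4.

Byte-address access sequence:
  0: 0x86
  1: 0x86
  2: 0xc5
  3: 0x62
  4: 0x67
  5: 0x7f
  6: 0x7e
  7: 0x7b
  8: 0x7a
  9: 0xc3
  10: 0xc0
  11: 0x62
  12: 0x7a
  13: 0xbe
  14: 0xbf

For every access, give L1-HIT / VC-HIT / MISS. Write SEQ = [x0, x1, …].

  [0] addr=0x86 blk=16 s=0: MISS | VC []
  [1] addr=0x86 blk=16 s=0: L1-HIT | VC []
  [2] addr=0xc5 blk=24 s=0: MISS | VC [16]
  [3] addr=0x62 blk=12 s=0: MISS | VC [16, 24]
  [4] addr=0x67 blk=12 s=0: L1-HIT | VC [16, 24]
  [5] addr=0x7f blk=15 s=3: MISS | VC [16, 24]
  [6] addr=0x7e blk=15 s=3: L1-HIT | VC [16, 24]
  [7] addr=0x7b blk=15 s=3: L1-HIT | VC [16, 24]
  [8] addr=0x7a blk=15 s=3: L1-HIT | VC [16, 24]
  [9] addr=0xc3 blk=24 s=0: VC-HIT | VC [16, 12]
  [10] addr=0xc0 blk=24 s=0: L1-HIT | VC [16, 12]
  [11] addr=0x62 blk=12 s=0: VC-HIT | VC [16, 24]
  [12] addr=0x7a blk=15 s=3: L1-HIT | VC [16, 24]
  [13] addr=0xbe blk=23 s=3: MISS | VC [16, 24, 15]
  [14] addr=0xbf blk=23 s=3: L1-HIT | VC [16, 24, 15]

SEQ = [MISS, L1-HIT, MISS, MISS, L1-HIT, MISS, L1-HIT, L1-HIT, L1-HIT, VC-HIT, L1-HIT, VC-HIT, L1-HIT, MISS, L1-HIT]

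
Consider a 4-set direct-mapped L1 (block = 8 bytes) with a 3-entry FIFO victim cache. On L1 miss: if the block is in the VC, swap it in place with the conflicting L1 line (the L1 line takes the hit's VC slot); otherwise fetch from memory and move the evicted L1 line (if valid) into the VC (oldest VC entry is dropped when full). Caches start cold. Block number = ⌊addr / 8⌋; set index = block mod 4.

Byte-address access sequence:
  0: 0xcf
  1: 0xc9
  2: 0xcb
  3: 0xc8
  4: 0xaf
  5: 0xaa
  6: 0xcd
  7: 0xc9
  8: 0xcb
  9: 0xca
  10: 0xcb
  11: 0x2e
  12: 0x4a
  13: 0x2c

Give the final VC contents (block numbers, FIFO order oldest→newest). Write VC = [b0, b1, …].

#0 0xcf→b25/s1 MISS; vc=[]
#1 0xc9→b25/s1 L1-HIT; vc=[]
#2 0xcb→b25/s1 L1-HIT; vc=[]
#3 0xc8→b25/s1 L1-HIT; vc=[]
#4 0xaf→b21/s1 MISS; vc=[25]
#5 0xaa→b21/s1 L1-HIT; vc=[25]
#6 0xcd→b25/s1 VC-HIT; vc=[21]
#7 0xc9→b25/s1 L1-HIT; vc=[21]
#8 0xcb→b25/s1 L1-HIT; vc=[21]
#9 0xca→b25/s1 L1-HIT; vc=[21]
#10 0xcb→b25/s1 L1-HIT; vc=[21]
#11 0x2e→b5/s1 MISS; vc=[21,25]
#12 0x4a→b9/s1 MISS; vc=[21,25,5]
#13 0x2c→b5/s1 VC-HIT; vc=[21,25,9]

VC = [21, 25, 9]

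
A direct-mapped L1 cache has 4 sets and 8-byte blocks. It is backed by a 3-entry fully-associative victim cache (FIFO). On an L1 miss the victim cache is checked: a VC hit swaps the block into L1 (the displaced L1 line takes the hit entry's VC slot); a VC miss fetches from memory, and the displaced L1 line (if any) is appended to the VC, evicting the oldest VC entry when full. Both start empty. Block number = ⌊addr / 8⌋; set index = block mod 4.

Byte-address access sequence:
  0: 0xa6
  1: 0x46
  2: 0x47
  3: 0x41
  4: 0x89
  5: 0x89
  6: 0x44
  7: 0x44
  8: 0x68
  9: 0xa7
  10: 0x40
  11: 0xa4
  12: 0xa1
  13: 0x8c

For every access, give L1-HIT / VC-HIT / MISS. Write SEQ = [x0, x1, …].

SEQ = [MISS, MISS, L1-HIT, L1-HIT, MISS, L1-HIT, L1-HIT, L1-HIT, MISS, VC-HIT, VC-HIT, VC-HIT, L1-HIT, VC-HIT]

#0 0xa6→b20/s0 MISS; vc=[]
#1 0x46→b8/s0 MISS; vc=[20]
#2 0x47→b8/s0 L1-HIT; vc=[20]
#3 0x41→b8/s0 L1-HIT; vc=[20]
#4 0x89→b17/s1 MISS; vc=[20]
#5 0x89→b17/s1 L1-HIT; vc=[20]
#6 0x44→b8/s0 L1-HIT; vc=[20]
#7 0x44→b8/s0 L1-HIT; vc=[20]
#8 0x68→b13/s1 MISS; vc=[20,17]
#9 0xa7→b20/s0 VC-HIT; vc=[8,17]
#10 0x40→b8/s0 VC-HIT; vc=[20,17]
#11 0xa4→b20/s0 VC-HIT; vc=[8,17]
#12 0xa1→b20/s0 L1-HIT; vc=[8,17]
#13 0x8c→b17/s1 VC-HIT; vc=[8,13]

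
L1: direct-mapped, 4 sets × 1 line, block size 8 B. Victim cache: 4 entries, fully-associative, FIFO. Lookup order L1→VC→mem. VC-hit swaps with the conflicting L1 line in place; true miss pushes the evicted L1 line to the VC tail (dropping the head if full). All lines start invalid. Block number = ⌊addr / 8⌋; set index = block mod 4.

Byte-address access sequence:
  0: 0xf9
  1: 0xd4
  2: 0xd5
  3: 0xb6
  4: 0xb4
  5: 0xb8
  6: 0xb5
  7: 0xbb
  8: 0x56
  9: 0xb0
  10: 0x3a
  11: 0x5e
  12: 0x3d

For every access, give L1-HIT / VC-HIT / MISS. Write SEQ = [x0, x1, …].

#0 0xf9→b31/s3 MISS; vc=[]
#1 0xd4→b26/s2 MISS; vc=[]
#2 0xd5→b26/s2 L1-HIT; vc=[]
#3 0xb6→b22/s2 MISS; vc=[26]
#4 0xb4→b22/s2 L1-HIT; vc=[26]
#5 0xb8→b23/s3 MISS; vc=[26,31]
#6 0xb5→b22/s2 L1-HIT; vc=[26,31]
#7 0xbb→b23/s3 L1-HIT; vc=[26,31]
#8 0x56→b10/s2 MISS; vc=[26,31,22]
#9 0xb0→b22/s2 VC-HIT; vc=[26,31,10]
#10 0x3a→b7/s3 MISS; vc=[26,31,10,23]
#11 0x5e→b11/s3 MISS; vc=[31,10,23,7]
#12 0x3d→b7/s3 VC-HIT; vc=[31,10,23,11]

SEQ = [MISS, MISS, L1-HIT, MISS, L1-HIT, MISS, L1-HIT, L1-HIT, MISS, VC-HIT, MISS, MISS, VC-HIT]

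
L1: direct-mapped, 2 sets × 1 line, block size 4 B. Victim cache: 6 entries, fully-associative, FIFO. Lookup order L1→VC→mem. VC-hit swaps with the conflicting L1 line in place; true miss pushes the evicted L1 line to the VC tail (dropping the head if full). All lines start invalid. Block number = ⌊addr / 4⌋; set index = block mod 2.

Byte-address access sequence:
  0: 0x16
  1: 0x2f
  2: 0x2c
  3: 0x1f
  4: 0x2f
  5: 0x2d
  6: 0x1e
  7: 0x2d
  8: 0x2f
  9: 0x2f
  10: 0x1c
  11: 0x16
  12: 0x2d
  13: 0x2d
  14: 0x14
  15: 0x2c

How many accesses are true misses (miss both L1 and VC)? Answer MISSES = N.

0: 0x16 (blk 5, set 1) → MISS  vc=[]
1: 0x2f (blk 11, set 1) → MISS  vc=[5]
2: 0x2c (blk 11, set 1) → L1-HIT  vc=[5]
3: 0x1f (blk 7, set 1) → MISS  vc=[5, 11]
4: 0x2f (blk 11, set 1) → VC-HIT  vc=[5, 7]
5: 0x2d (blk 11, set 1) → L1-HIT  vc=[5, 7]
6: 0x1e (blk 7, set 1) → VC-HIT  vc=[5, 11]
7: 0x2d (blk 11, set 1) → VC-HIT  vc=[5, 7]
8: 0x2f (blk 11, set 1) → L1-HIT  vc=[5, 7]
9: 0x2f (blk 11, set 1) → L1-HIT  vc=[5, 7]
10: 0x1c (blk 7, set 1) → VC-HIT  vc=[5, 11]
11: 0x16 (blk 5, set 1) → VC-HIT  vc=[7, 11]
12: 0x2d (blk 11, set 1) → VC-HIT  vc=[7, 5]
13: 0x2d (blk 11, set 1) → L1-HIT  vc=[7, 5]
14: 0x14 (blk 5, set 1) → VC-HIT  vc=[7, 11]
15: 0x2c (blk 11, set 1) → VC-HIT  vc=[7, 5]

MISSES = 3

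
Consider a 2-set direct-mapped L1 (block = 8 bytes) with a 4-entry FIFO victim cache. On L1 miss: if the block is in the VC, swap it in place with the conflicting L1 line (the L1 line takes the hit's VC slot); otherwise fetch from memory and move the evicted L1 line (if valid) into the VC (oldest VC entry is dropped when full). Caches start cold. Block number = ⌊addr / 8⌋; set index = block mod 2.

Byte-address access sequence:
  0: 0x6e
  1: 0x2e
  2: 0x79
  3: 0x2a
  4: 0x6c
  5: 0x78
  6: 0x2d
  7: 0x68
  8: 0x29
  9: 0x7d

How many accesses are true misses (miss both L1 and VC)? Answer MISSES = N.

MISSES = 3

0: 0x6e (blk 13, set 1) → MISS  vc=[]
1: 0x2e (blk 5, set 1) → MISS  vc=[13]
2: 0x79 (blk 15, set 1) → MISS  vc=[13, 5]
3: 0x2a (blk 5, set 1) → VC-HIT  vc=[13, 15]
4: 0x6c (blk 13, set 1) → VC-HIT  vc=[5, 15]
5: 0x78 (blk 15, set 1) → VC-HIT  vc=[5, 13]
6: 0x2d (blk 5, set 1) → VC-HIT  vc=[15, 13]
7: 0x68 (blk 13, set 1) → VC-HIT  vc=[15, 5]
8: 0x29 (blk 5, set 1) → VC-HIT  vc=[15, 13]
9: 0x7d (blk 15, set 1) → VC-HIT  vc=[5, 13]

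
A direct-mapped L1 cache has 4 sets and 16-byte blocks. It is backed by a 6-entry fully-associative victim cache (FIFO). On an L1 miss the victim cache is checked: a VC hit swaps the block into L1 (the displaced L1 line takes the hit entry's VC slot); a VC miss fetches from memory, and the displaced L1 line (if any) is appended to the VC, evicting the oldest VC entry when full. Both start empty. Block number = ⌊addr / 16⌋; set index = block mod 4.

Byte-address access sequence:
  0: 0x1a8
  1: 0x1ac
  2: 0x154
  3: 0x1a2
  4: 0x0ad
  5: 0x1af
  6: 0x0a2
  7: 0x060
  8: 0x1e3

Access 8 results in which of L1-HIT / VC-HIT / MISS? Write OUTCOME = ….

OUTCOME = MISS

0: 0x1a8 (blk 26, set 2) → MISS  vc=[]
1: 0x1ac (blk 26, set 2) → L1-HIT  vc=[]
2: 0x154 (blk 21, set 1) → MISS  vc=[]
3: 0x1a2 (blk 26, set 2) → L1-HIT  vc=[]
4: 0xad (blk 10, set 2) → MISS  vc=[26]
5: 0x1af (blk 26, set 2) → VC-HIT  vc=[10]
6: 0xa2 (blk 10, set 2) → VC-HIT  vc=[26]
7: 0x60 (blk 6, set 2) → MISS  vc=[26, 10]
8: 0x1e3 (blk 30, set 2) → MISS  vc=[26, 10, 6]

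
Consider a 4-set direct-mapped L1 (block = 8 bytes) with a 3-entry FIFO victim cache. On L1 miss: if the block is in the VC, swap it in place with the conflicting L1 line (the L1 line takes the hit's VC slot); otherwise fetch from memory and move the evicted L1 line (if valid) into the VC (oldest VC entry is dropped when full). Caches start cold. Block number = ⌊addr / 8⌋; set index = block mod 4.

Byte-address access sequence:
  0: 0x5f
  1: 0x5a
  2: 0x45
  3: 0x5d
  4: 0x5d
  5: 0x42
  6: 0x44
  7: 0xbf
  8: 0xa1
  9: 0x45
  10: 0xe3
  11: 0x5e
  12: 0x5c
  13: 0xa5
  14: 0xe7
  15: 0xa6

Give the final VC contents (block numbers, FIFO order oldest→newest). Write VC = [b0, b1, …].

#0 0x5f→b11/s3 MISS; vc=[]
#1 0x5a→b11/s3 L1-HIT; vc=[]
#2 0x45→b8/s0 MISS; vc=[]
#3 0x5d→b11/s3 L1-HIT; vc=[]
#4 0x5d→b11/s3 L1-HIT; vc=[]
#5 0x42→b8/s0 L1-HIT; vc=[]
#6 0x44→b8/s0 L1-HIT; vc=[]
#7 0xbf→b23/s3 MISS; vc=[11]
#8 0xa1→b20/s0 MISS; vc=[11,8]
#9 0x45→b8/s0 VC-HIT; vc=[11,20]
#10 0xe3→b28/s0 MISS; vc=[11,20,8]
#11 0x5e→b11/s3 VC-HIT; vc=[23,20,8]
#12 0x5c→b11/s3 L1-HIT; vc=[23,20,8]
#13 0xa5→b20/s0 VC-HIT; vc=[23,28,8]
#14 0xe7→b28/s0 VC-HIT; vc=[23,20,8]
#15 0xa6→b20/s0 VC-HIT; vc=[23,28,8]

VC = [23, 28, 8]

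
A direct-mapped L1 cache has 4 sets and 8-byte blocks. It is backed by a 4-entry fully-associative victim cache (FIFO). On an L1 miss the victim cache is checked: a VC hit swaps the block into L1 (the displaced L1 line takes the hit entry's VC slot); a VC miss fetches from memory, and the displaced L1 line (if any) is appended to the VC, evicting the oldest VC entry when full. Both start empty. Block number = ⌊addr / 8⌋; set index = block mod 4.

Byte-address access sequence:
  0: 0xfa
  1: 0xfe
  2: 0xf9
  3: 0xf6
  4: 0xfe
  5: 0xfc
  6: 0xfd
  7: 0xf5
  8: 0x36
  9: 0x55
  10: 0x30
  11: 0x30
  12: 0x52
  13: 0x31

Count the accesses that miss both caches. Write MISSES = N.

  [0] addr=0xfa blk=31 s=3: MISS | VC []
  [1] addr=0xfe blk=31 s=3: L1-HIT | VC []
  [2] addr=0xf9 blk=31 s=3: L1-HIT | VC []
  [3] addr=0xf6 blk=30 s=2: MISS | VC []
  [4] addr=0xfe blk=31 s=3: L1-HIT | VC []
  [5] addr=0xfc blk=31 s=3: L1-HIT | VC []
  [6] addr=0xfd blk=31 s=3: L1-HIT | VC []
  [7] addr=0xf5 blk=30 s=2: L1-HIT | VC []
  [8] addr=0x36 blk=6 s=2: MISS | VC [30]
  [9] addr=0x55 blk=10 s=2: MISS | VC [30, 6]
  [10] addr=0x30 blk=6 s=2: VC-HIT | VC [30, 10]
  [11] addr=0x30 blk=6 s=2: L1-HIT | VC [30, 10]
  [12] addr=0x52 blk=10 s=2: VC-HIT | VC [30, 6]
  [13] addr=0x31 blk=6 s=2: VC-HIT | VC [30, 10]

MISSES = 4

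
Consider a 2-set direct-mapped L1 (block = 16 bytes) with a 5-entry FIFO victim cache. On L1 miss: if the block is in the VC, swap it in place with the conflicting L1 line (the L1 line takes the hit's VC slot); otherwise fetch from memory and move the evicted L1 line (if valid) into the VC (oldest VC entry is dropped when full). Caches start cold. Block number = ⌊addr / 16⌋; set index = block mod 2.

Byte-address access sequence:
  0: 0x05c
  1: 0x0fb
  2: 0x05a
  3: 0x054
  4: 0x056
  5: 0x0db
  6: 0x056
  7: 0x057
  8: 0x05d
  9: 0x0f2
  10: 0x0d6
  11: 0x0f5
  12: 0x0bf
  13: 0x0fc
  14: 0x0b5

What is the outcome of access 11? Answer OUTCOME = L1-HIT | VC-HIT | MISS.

OUTCOME = VC-HIT

#0 0x5c→b5/s1 MISS; vc=[]
#1 0xfb→b15/s1 MISS; vc=[5]
#2 0x5a→b5/s1 VC-HIT; vc=[15]
#3 0x54→b5/s1 L1-HIT; vc=[15]
#4 0x56→b5/s1 L1-HIT; vc=[15]
#5 0xdb→b13/s1 MISS; vc=[15,5]
#6 0x56→b5/s1 VC-HIT; vc=[15,13]
#7 0x57→b5/s1 L1-HIT; vc=[15,13]
#8 0x5d→b5/s1 L1-HIT; vc=[15,13]
#9 0xf2→b15/s1 VC-HIT; vc=[5,13]
#10 0xd6→b13/s1 VC-HIT; vc=[5,15]
#11 0xf5→b15/s1 VC-HIT; vc=[5,13]
#12 0xbf→b11/s1 MISS; vc=[5,13,15]
#13 0xfc→b15/s1 VC-HIT; vc=[5,13,11]
#14 0xb5→b11/s1 VC-HIT; vc=[5,13,15]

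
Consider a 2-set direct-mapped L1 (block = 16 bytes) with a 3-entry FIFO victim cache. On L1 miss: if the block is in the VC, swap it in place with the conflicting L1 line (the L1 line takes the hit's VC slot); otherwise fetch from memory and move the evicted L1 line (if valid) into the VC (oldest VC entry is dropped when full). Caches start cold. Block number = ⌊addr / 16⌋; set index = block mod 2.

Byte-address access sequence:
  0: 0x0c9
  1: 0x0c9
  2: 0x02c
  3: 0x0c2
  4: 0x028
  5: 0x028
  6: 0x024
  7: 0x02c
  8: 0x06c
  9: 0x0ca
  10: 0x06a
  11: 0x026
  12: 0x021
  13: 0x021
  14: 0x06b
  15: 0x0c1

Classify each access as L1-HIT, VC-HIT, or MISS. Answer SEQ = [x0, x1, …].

SEQ = [MISS, L1-HIT, MISS, VC-HIT, VC-HIT, L1-HIT, L1-HIT, L1-HIT, MISS, VC-HIT, VC-HIT, VC-HIT, L1-HIT, L1-HIT, VC-HIT, VC-HIT]

#0 0xc9→b12/s0 MISS; vc=[]
#1 0xc9→b12/s0 L1-HIT; vc=[]
#2 0x2c→b2/s0 MISS; vc=[12]
#3 0xc2→b12/s0 VC-HIT; vc=[2]
#4 0x28→b2/s0 VC-HIT; vc=[12]
#5 0x28→b2/s0 L1-HIT; vc=[12]
#6 0x24→b2/s0 L1-HIT; vc=[12]
#7 0x2c→b2/s0 L1-HIT; vc=[12]
#8 0x6c→b6/s0 MISS; vc=[12,2]
#9 0xca→b12/s0 VC-HIT; vc=[6,2]
#10 0x6a→b6/s0 VC-HIT; vc=[12,2]
#11 0x26→b2/s0 VC-HIT; vc=[12,6]
#12 0x21→b2/s0 L1-HIT; vc=[12,6]
#13 0x21→b2/s0 L1-HIT; vc=[12,6]
#14 0x6b→b6/s0 VC-HIT; vc=[12,2]
#15 0xc1→b12/s0 VC-HIT; vc=[6,2]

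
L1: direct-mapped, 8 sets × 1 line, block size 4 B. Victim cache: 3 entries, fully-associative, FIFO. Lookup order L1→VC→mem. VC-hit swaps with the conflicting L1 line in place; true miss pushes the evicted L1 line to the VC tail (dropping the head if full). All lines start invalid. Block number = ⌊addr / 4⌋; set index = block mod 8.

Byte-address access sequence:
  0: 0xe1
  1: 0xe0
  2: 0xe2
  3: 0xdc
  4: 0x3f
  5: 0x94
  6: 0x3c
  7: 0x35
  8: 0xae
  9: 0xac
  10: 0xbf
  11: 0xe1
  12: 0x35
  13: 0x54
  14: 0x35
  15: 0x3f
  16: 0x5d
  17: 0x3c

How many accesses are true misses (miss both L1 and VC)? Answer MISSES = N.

0: 0xe1 (blk 56, set 0) → MISS  vc=[]
1: 0xe0 (blk 56, set 0) → L1-HIT  vc=[]
2: 0xe2 (blk 56, set 0) → L1-HIT  vc=[]
3: 0xdc (blk 55, set 7) → MISS  vc=[]
4: 0x3f (blk 15, set 7) → MISS  vc=[55]
5: 0x94 (blk 37, set 5) → MISS  vc=[55]
6: 0x3c (blk 15, set 7) → L1-HIT  vc=[55]
7: 0x35 (blk 13, set 5) → MISS  vc=[55, 37]
8: 0xae (blk 43, set 3) → MISS  vc=[55, 37]
9: 0xac (blk 43, set 3) → L1-HIT  vc=[55, 37]
10: 0xbf (blk 47, set 7) → MISS  vc=[55, 37, 15]
11: 0xe1 (blk 56, set 0) → L1-HIT  vc=[55, 37, 15]
12: 0x35 (blk 13, set 5) → L1-HIT  vc=[55, 37, 15]
13: 0x54 (blk 21, set 5) → MISS  vc=[37, 15, 13]
14: 0x35 (blk 13, set 5) → VC-HIT  vc=[37, 15, 21]
15: 0x3f (blk 15, set 7) → VC-HIT  vc=[37, 47, 21]
16: 0x5d (blk 23, set 7) → MISS  vc=[47, 21, 15]
17: 0x3c (blk 15, set 7) → VC-HIT  vc=[47, 21, 23]

MISSES = 9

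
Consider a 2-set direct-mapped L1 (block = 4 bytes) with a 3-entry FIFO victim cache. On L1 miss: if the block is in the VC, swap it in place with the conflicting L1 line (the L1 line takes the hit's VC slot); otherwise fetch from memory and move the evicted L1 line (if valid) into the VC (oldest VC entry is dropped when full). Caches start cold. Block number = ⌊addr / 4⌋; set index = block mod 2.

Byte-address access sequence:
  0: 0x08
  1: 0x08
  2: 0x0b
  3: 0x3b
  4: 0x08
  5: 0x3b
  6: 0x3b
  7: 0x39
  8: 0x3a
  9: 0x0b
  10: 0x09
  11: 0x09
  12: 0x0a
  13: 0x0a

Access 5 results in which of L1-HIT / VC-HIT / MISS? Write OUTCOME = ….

0: 0x8 (blk 2, set 0) → MISS  vc=[]
1: 0x8 (blk 2, set 0) → L1-HIT  vc=[]
2: 0xb (blk 2, set 0) → L1-HIT  vc=[]
3: 0x3b (blk 14, set 0) → MISS  vc=[2]
4: 0x8 (blk 2, set 0) → VC-HIT  vc=[14]
5: 0x3b (blk 14, set 0) → VC-HIT  vc=[2]
6: 0x3b (blk 14, set 0) → L1-HIT  vc=[2]
7: 0x39 (blk 14, set 0) → L1-HIT  vc=[2]
8: 0x3a (blk 14, set 0) → L1-HIT  vc=[2]
9: 0xb (blk 2, set 0) → VC-HIT  vc=[14]
10: 0x9 (blk 2, set 0) → L1-HIT  vc=[14]
11: 0x9 (blk 2, set 0) → L1-HIT  vc=[14]
12: 0xa (blk 2, set 0) → L1-HIT  vc=[14]
13: 0xa (blk 2, set 0) → L1-HIT  vc=[14]

OUTCOME = VC-HIT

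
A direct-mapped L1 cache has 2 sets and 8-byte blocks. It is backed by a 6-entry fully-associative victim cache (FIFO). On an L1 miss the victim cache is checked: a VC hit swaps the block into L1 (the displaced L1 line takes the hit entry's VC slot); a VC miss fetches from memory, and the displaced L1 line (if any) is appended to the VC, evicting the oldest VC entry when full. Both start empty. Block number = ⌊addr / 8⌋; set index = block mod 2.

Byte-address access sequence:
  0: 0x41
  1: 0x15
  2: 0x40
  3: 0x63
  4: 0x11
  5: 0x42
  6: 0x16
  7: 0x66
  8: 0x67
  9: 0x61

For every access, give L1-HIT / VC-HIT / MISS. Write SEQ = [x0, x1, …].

#0 0x41→b8/s0 MISS; vc=[]
#1 0x15→b2/s0 MISS; vc=[8]
#2 0x40→b8/s0 VC-HIT; vc=[2]
#3 0x63→b12/s0 MISS; vc=[2,8]
#4 0x11→b2/s0 VC-HIT; vc=[12,8]
#5 0x42→b8/s0 VC-HIT; vc=[12,2]
#6 0x16→b2/s0 VC-HIT; vc=[12,8]
#7 0x66→b12/s0 VC-HIT; vc=[2,8]
#8 0x67→b12/s0 L1-HIT; vc=[2,8]
#9 0x61→b12/s0 L1-HIT; vc=[2,8]

SEQ = [MISS, MISS, VC-HIT, MISS, VC-HIT, VC-HIT, VC-HIT, VC-HIT, L1-HIT, L1-HIT]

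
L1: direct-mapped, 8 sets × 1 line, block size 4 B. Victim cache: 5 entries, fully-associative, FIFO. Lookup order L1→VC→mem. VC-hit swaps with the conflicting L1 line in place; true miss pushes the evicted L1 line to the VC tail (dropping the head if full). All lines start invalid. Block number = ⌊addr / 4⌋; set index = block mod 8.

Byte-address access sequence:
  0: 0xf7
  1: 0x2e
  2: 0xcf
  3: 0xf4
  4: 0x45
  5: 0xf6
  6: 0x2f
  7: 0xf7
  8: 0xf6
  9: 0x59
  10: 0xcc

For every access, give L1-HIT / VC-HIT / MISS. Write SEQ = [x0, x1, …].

#0 0xf7→b61/s5 MISS; vc=[]
#1 0x2e→b11/s3 MISS; vc=[]
#2 0xcf→b51/s3 MISS; vc=[11]
#3 0xf4→b61/s5 L1-HIT; vc=[11]
#4 0x45→b17/s1 MISS; vc=[11]
#5 0xf6→b61/s5 L1-HIT; vc=[11]
#6 0x2f→b11/s3 VC-HIT; vc=[51]
#7 0xf7→b61/s5 L1-HIT; vc=[51]
#8 0xf6→b61/s5 L1-HIT; vc=[51]
#9 0x59→b22/s6 MISS; vc=[51]
#10 0xcc→b51/s3 VC-HIT; vc=[11]

SEQ = [MISS, MISS, MISS, L1-HIT, MISS, L1-HIT, VC-HIT, L1-HIT, L1-HIT, MISS, VC-HIT]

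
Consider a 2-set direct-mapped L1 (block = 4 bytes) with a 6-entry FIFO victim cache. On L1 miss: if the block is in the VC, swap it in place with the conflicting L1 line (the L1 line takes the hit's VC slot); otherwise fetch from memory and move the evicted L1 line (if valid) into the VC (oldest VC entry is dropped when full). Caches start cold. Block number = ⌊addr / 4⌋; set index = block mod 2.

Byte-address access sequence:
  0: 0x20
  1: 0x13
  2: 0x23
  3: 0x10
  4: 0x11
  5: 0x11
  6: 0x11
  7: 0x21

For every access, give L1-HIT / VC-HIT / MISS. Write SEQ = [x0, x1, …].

SEQ = [MISS, MISS, VC-HIT, VC-HIT, L1-HIT, L1-HIT, L1-HIT, VC-HIT]

0: 0x20 (blk 8, set 0) → MISS  vc=[]
1: 0x13 (blk 4, set 0) → MISS  vc=[8]
2: 0x23 (blk 8, set 0) → VC-HIT  vc=[4]
3: 0x10 (blk 4, set 0) → VC-HIT  vc=[8]
4: 0x11 (blk 4, set 0) → L1-HIT  vc=[8]
5: 0x11 (blk 4, set 0) → L1-HIT  vc=[8]
6: 0x11 (blk 4, set 0) → L1-HIT  vc=[8]
7: 0x21 (blk 8, set 0) → VC-HIT  vc=[4]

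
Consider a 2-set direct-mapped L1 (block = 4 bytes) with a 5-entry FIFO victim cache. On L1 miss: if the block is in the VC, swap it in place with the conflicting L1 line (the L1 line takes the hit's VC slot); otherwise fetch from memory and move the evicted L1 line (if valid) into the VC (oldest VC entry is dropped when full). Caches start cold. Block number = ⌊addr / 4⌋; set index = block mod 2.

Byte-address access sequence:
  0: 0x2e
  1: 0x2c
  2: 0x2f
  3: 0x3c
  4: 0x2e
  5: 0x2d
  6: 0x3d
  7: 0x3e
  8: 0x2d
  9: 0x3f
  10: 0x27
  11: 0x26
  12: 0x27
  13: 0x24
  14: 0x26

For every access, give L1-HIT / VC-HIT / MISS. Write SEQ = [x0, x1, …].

#0 0x2e→b11/s1 MISS; vc=[]
#1 0x2c→b11/s1 L1-HIT; vc=[]
#2 0x2f→b11/s1 L1-HIT; vc=[]
#3 0x3c→b15/s1 MISS; vc=[11]
#4 0x2e→b11/s1 VC-HIT; vc=[15]
#5 0x2d→b11/s1 L1-HIT; vc=[15]
#6 0x3d→b15/s1 VC-HIT; vc=[11]
#7 0x3e→b15/s1 L1-HIT; vc=[11]
#8 0x2d→b11/s1 VC-HIT; vc=[15]
#9 0x3f→b15/s1 VC-HIT; vc=[11]
#10 0x27→b9/s1 MISS; vc=[11,15]
#11 0x26→b9/s1 L1-HIT; vc=[11,15]
#12 0x27→b9/s1 L1-HIT; vc=[11,15]
#13 0x24→b9/s1 L1-HIT; vc=[11,15]
#14 0x26→b9/s1 L1-HIT; vc=[11,15]

SEQ = [MISS, L1-HIT, L1-HIT, MISS, VC-HIT, L1-HIT, VC-HIT, L1-HIT, VC-HIT, VC-HIT, MISS, L1-HIT, L1-HIT, L1-HIT, L1-HIT]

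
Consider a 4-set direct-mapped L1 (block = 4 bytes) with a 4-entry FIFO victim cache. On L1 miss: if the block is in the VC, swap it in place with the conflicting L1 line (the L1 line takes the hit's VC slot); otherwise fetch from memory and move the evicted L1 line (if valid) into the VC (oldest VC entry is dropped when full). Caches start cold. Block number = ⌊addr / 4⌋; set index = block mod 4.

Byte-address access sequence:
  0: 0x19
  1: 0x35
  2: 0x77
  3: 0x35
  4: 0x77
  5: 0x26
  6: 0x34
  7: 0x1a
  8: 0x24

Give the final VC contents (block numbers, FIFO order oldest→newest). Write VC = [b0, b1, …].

VC = [13, 29]

0: 0x19 (blk 6, set 2) → MISS  vc=[]
1: 0x35 (blk 13, set 1) → MISS  vc=[]
2: 0x77 (blk 29, set 1) → MISS  vc=[13]
3: 0x35 (blk 13, set 1) → VC-HIT  vc=[29]
4: 0x77 (blk 29, set 1) → VC-HIT  vc=[13]
5: 0x26 (blk 9, set 1) → MISS  vc=[13, 29]
6: 0x34 (blk 13, set 1) → VC-HIT  vc=[9, 29]
7: 0x1a (blk 6, set 2) → L1-HIT  vc=[9, 29]
8: 0x24 (blk 9, set 1) → VC-HIT  vc=[13, 29]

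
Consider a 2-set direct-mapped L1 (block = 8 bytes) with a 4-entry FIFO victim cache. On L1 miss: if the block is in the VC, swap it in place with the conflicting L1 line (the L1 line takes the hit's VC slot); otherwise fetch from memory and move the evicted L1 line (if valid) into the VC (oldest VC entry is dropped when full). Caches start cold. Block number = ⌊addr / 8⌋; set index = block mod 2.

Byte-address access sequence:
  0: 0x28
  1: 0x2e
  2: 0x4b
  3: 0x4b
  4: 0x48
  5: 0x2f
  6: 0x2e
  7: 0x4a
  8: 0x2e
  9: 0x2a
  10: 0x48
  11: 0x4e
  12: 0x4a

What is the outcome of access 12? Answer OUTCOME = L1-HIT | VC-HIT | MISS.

OUTCOME = L1-HIT

0: 0x28 (blk 5, set 1) → MISS  vc=[]
1: 0x2e (blk 5, set 1) → L1-HIT  vc=[]
2: 0x4b (blk 9, set 1) → MISS  vc=[5]
3: 0x4b (blk 9, set 1) → L1-HIT  vc=[5]
4: 0x48 (blk 9, set 1) → L1-HIT  vc=[5]
5: 0x2f (blk 5, set 1) → VC-HIT  vc=[9]
6: 0x2e (blk 5, set 1) → L1-HIT  vc=[9]
7: 0x4a (blk 9, set 1) → VC-HIT  vc=[5]
8: 0x2e (blk 5, set 1) → VC-HIT  vc=[9]
9: 0x2a (blk 5, set 1) → L1-HIT  vc=[9]
10: 0x48 (blk 9, set 1) → VC-HIT  vc=[5]
11: 0x4e (blk 9, set 1) → L1-HIT  vc=[5]
12: 0x4a (blk 9, set 1) → L1-HIT  vc=[5]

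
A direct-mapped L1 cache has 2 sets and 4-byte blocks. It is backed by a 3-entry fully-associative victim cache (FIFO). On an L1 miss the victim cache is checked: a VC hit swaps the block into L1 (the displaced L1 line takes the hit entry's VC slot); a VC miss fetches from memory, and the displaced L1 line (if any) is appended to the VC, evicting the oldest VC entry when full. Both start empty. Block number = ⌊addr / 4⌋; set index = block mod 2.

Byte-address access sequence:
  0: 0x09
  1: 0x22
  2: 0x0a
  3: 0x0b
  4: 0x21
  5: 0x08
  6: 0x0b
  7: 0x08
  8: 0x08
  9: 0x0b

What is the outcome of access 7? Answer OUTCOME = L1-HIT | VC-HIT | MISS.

OUTCOME = L1-HIT

0: 0x9 (blk 2, set 0) → MISS  vc=[]
1: 0x22 (blk 8, set 0) → MISS  vc=[2]
2: 0xa (blk 2, set 0) → VC-HIT  vc=[8]
3: 0xb (blk 2, set 0) → L1-HIT  vc=[8]
4: 0x21 (blk 8, set 0) → VC-HIT  vc=[2]
5: 0x8 (blk 2, set 0) → VC-HIT  vc=[8]
6: 0xb (blk 2, set 0) → L1-HIT  vc=[8]
7: 0x8 (blk 2, set 0) → L1-HIT  vc=[8]
8: 0x8 (blk 2, set 0) → L1-HIT  vc=[8]
9: 0xb (blk 2, set 0) → L1-HIT  vc=[8]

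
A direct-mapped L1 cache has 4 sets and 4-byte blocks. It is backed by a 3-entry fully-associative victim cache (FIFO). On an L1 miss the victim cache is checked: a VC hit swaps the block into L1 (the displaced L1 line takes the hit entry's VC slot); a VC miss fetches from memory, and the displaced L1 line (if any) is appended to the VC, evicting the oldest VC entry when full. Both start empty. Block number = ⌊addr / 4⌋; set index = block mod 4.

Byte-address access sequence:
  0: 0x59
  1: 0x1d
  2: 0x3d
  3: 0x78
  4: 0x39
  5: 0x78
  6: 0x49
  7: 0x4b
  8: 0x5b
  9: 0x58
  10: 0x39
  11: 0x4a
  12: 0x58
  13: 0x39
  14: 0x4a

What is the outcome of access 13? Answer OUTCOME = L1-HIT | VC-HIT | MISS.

#0 0x59→b22/s2 MISS; vc=[]
#1 0x1d→b7/s3 MISS; vc=[]
#2 0x3d→b15/s3 MISS; vc=[7]
#3 0x78→b30/s2 MISS; vc=[7,22]
#4 0x39→b14/s2 MISS; vc=[7,22,30]
#5 0x78→b30/s2 VC-HIT; vc=[7,22,14]
#6 0x49→b18/s2 MISS; vc=[22,14,30]
#7 0x4b→b18/s2 L1-HIT; vc=[22,14,30]
#8 0x5b→b22/s2 VC-HIT; vc=[18,14,30]
#9 0x58→b22/s2 L1-HIT; vc=[18,14,30]
#10 0x39→b14/s2 VC-HIT; vc=[18,22,30]
#11 0x4a→b18/s2 VC-HIT; vc=[14,22,30]
#12 0x58→b22/s2 VC-HIT; vc=[14,18,30]
#13 0x39→b14/s2 VC-HIT; vc=[22,18,30]
#14 0x4a→b18/s2 VC-HIT; vc=[22,14,30]

OUTCOME = VC-HIT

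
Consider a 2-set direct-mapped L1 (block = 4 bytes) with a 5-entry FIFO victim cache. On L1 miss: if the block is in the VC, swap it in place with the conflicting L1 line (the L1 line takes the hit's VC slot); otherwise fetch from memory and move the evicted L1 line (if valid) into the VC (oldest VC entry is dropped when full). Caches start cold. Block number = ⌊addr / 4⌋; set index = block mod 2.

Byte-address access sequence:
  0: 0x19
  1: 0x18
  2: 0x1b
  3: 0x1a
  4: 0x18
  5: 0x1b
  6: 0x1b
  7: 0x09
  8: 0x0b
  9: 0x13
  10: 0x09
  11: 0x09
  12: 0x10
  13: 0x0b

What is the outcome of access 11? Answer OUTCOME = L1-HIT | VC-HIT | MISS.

0: 0x19 (blk 6, set 0) → MISS  vc=[]
1: 0x18 (blk 6, set 0) → L1-HIT  vc=[]
2: 0x1b (blk 6, set 0) → L1-HIT  vc=[]
3: 0x1a (blk 6, set 0) → L1-HIT  vc=[]
4: 0x18 (blk 6, set 0) → L1-HIT  vc=[]
5: 0x1b (blk 6, set 0) → L1-HIT  vc=[]
6: 0x1b (blk 6, set 0) → L1-HIT  vc=[]
7: 0x9 (blk 2, set 0) → MISS  vc=[6]
8: 0xb (blk 2, set 0) → L1-HIT  vc=[6]
9: 0x13 (blk 4, set 0) → MISS  vc=[6, 2]
10: 0x9 (blk 2, set 0) → VC-HIT  vc=[6, 4]
11: 0x9 (blk 2, set 0) → L1-HIT  vc=[6, 4]
12: 0x10 (blk 4, set 0) → VC-HIT  vc=[6, 2]
13: 0xb (blk 2, set 0) → VC-HIT  vc=[6, 4]

OUTCOME = L1-HIT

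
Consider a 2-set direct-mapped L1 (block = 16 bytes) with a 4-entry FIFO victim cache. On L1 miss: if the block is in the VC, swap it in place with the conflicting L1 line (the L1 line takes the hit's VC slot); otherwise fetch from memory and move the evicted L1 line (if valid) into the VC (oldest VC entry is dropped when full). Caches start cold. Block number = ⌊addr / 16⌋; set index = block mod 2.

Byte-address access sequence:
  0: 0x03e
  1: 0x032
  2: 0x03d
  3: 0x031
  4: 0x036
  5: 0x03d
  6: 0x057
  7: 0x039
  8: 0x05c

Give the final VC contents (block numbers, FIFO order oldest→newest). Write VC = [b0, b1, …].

VC = [3]

0: 0x3e (blk 3, set 1) → MISS  vc=[]
1: 0x32 (blk 3, set 1) → L1-HIT  vc=[]
2: 0x3d (blk 3, set 1) → L1-HIT  vc=[]
3: 0x31 (blk 3, set 1) → L1-HIT  vc=[]
4: 0x36 (blk 3, set 1) → L1-HIT  vc=[]
5: 0x3d (blk 3, set 1) → L1-HIT  vc=[]
6: 0x57 (blk 5, set 1) → MISS  vc=[3]
7: 0x39 (blk 3, set 1) → VC-HIT  vc=[5]
8: 0x5c (blk 5, set 1) → VC-HIT  vc=[3]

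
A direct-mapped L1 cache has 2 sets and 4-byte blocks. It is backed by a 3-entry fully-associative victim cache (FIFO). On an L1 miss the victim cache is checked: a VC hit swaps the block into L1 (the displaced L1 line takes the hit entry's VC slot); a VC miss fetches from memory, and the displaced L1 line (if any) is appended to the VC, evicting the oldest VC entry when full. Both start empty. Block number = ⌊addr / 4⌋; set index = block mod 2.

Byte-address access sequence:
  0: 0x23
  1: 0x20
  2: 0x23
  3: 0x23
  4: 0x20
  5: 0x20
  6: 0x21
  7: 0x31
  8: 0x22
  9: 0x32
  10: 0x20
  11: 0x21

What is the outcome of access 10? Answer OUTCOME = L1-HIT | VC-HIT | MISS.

OUTCOME = VC-HIT

0: 0x23 (blk 8, set 0) → MISS  vc=[]
1: 0x20 (blk 8, set 0) → L1-HIT  vc=[]
2: 0x23 (blk 8, set 0) → L1-HIT  vc=[]
3: 0x23 (blk 8, set 0) → L1-HIT  vc=[]
4: 0x20 (blk 8, set 0) → L1-HIT  vc=[]
5: 0x20 (blk 8, set 0) → L1-HIT  vc=[]
6: 0x21 (blk 8, set 0) → L1-HIT  vc=[]
7: 0x31 (blk 12, set 0) → MISS  vc=[8]
8: 0x22 (blk 8, set 0) → VC-HIT  vc=[12]
9: 0x32 (blk 12, set 0) → VC-HIT  vc=[8]
10: 0x20 (blk 8, set 0) → VC-HIT  vc=[12]
11: 0x21 (blk 8, set 0) → L1-HIT  vc=[12]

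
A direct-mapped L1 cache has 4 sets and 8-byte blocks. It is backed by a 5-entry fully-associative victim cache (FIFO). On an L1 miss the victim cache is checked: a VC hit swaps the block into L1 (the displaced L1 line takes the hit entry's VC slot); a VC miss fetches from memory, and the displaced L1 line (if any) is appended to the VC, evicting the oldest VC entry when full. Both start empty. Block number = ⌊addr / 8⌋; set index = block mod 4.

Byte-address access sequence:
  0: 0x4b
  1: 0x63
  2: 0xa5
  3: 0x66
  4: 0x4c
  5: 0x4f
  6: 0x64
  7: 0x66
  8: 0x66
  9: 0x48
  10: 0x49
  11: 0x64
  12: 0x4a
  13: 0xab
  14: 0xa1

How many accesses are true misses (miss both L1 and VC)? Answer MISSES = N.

MISSES = 4

0: 0x4b (blk 9, set 1) → MISS  vc=[]
1: 0x63 (blk 12, set 0) → MISS  vc=[]
2: 0xa5 (blk 20, set 0) → MISS  vc=[12]
3: 0x66 (blk 12, set 0) → VC-HIT  vc=[20]
4: 0x4c (blk 9, set 1) → L1-HIT  vc=[20]
5: 0x4f (blk 9, set 1) → L1-HIT  vc=[20]
6: 0x64 (blk 12, set 0) → L1-HIT  vc=[20]
7: 0x66 (blk 12, set 0) → L1-HIT  vc=[20]
8: 0x66 (blk 12, set 0) → L1-HIT  vc=[20]
9: 0x48 (blk 9, set 1) → L1-HIT  vc=[20]
10: 0x49 (blk 9, set 1) → L1-HIT  vc=[20]
11: 0x64 (blk 12, set 0) → L1-HIT  vc=[20]
12: 0x4a (blk 9, set 1) → L1-HIT  vc=[20]
13: 0xab (blk 21, set 1) → MISS  vc=[20, 9]
14: 0xa1 (blk 20, set 0) → VC-HIT  vc=[12, 9]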